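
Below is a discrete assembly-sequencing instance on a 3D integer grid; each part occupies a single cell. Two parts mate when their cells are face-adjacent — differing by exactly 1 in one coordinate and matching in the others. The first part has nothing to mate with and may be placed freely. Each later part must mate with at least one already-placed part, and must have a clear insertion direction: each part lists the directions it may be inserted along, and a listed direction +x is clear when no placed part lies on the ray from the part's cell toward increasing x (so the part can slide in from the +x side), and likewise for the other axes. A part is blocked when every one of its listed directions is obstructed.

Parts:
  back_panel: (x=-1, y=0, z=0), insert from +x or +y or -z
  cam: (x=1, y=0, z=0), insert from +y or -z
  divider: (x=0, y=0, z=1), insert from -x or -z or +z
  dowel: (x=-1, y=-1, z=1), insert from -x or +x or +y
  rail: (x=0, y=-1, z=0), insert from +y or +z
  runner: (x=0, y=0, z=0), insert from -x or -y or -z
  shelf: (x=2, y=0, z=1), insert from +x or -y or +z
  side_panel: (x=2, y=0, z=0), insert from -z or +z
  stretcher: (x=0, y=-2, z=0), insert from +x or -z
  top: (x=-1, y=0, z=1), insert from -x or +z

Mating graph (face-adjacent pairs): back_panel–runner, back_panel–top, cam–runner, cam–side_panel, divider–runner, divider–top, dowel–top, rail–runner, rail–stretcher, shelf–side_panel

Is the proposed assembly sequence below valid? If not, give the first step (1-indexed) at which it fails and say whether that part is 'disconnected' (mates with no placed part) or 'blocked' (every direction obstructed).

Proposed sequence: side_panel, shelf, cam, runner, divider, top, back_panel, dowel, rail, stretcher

1. side_panel@(2, 0, 0) [-z clear] — {side_panel}
2. shelf@(2, 0, 1) [+x clear] — {shelf, side_panel}
3. cam@(1, 0, 0) [+y clear] — {cam, shelf, side_panel}
4. runner@(0, 0, 0) [-x clear] — {cam, runner, shelf, side_panel}
5. divider@(0, 0, 1) [-x clear] — {cam, divider, runner, shelf, side_panel}
6. top@(-1, 0, 1) [-x clear] — {cam, divider, runner, shelf, side_panel, top}
7. back_panel@(-1, 0, 0) [+y clear] — {back_panel, cam, divider, runner, shelf, side_panel, top}
8. dowel@(-1, -1, 1) [-x clear] — {back_panel, cam, divider, dowel, runner, shelf, side_panel, top}
9. rail@(0, -1, 0) [+z clear] — {back_panel, cam, divider, dowel, rail, runner, shelf, side_panel, top}
10. stretcher@(0, -2, 0) [+x clear] — {back_panel, cam, divider, dowel, rail, runner, shelf, side_panel, stretcher, top}

Valid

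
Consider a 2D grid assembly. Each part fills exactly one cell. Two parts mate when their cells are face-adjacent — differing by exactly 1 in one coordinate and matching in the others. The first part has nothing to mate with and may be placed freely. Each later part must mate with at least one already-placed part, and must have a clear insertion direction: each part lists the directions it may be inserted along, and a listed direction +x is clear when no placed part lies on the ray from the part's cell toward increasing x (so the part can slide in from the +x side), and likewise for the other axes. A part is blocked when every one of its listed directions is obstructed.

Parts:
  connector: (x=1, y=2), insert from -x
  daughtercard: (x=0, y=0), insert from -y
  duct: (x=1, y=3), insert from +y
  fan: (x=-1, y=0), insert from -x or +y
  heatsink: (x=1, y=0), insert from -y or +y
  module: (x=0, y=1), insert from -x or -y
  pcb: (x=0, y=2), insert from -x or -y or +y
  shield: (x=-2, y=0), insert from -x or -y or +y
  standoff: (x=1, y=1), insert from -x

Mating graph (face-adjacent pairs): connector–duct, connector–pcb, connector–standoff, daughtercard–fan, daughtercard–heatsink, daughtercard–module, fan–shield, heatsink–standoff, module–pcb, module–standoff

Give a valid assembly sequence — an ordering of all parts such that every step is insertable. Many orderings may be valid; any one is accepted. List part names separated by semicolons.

daughtercard; heatsink; standoff; module; connector; pcb; duct; fan; shield

1. daughtercard@(0, 0) [-y clear] — {daughtercard}
2. heatsink@(1, 0) [-y clear] — {daughtercard, heatsink}
3. standoff@(1, 1) [-x clear] — {daughtercard, heatsink, standoff}
4. module@(0, 1) [-x clear] — {daughtercard, heatsink, module, standoff}
5. connector@(1, 2) [-x clear] — {connector, daughtercard, heatsink, module, standoff}
6. pcb@(0, 2) [-x clear] — {connector, daughtercard, heatsink, module, pcb, standoff}
7. duct@(1, 3) [+y clear] — {connector, daughtercard, duct, heatsink, module, pcb, standoff}
8. fan@(-1, 0) [-x clear] — {connector, daughtercard, duct, fan, heatsink, module, pcb, standoff}
9. shield@(-2, 0) [-x clear] — {connector, daughtercard, duct, fan, heatsink, module, pcb, shield, standoff}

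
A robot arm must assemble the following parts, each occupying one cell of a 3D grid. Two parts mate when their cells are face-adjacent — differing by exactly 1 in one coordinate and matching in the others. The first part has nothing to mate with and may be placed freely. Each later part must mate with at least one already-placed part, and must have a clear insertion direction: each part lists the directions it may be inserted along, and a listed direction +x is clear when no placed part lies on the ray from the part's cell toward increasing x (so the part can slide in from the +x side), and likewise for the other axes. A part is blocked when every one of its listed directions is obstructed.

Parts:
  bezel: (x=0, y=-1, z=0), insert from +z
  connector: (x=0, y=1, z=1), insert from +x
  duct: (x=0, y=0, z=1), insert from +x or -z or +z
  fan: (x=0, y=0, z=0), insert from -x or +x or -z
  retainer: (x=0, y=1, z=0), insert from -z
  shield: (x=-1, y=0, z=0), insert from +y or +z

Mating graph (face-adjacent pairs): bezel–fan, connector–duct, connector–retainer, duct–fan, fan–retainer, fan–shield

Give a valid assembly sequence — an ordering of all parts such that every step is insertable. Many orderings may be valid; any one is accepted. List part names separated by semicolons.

connector; retainer; fan; duct; bezel; shield

1. connector@(0, 1, 1) [+x clear] — {connector}
2. retainer@(0, 1, 0) [-z clear] — {connector, retainer}
3. fan@(0, 0, 0) [-x clear] — {connector, fan, retainer}
4. duct@(0, 0, 1) [+x clear] — {connector, duct, fan, retainer}
5. bezel@(0, -1, 0) [+z clear] — {bezel, connector, duct, fan, retainer}
6. shield@(-1, 0, 0) [+y clear] — {bezel, connector, duct, fan, retainer, shield}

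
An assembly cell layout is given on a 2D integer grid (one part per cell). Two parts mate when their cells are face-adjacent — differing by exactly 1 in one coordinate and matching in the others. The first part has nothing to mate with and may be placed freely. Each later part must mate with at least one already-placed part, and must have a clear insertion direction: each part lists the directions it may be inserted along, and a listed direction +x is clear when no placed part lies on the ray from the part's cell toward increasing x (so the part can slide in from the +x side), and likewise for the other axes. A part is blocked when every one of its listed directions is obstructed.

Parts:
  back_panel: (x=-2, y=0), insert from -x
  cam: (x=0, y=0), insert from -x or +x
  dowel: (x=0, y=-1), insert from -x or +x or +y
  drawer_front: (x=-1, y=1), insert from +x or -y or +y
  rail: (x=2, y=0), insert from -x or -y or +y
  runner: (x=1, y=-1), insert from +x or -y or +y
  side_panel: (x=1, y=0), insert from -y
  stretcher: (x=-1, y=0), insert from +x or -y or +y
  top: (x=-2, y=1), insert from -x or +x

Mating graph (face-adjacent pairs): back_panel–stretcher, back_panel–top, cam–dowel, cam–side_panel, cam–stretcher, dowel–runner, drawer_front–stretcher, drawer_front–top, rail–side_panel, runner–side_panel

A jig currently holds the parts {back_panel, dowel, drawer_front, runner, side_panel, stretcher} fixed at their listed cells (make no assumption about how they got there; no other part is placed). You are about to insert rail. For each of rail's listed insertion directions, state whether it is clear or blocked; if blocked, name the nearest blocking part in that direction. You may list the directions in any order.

-x: nearest on ray is side_panel@(1, 0) ⇒ blocked
-y: ray from rail(2, 0) has no placed part ⇒ clear
+y: ray from rail(2, 0) has no placed part ⇒ clear

+y: clear; -x: blocked by side_panel; -y: clear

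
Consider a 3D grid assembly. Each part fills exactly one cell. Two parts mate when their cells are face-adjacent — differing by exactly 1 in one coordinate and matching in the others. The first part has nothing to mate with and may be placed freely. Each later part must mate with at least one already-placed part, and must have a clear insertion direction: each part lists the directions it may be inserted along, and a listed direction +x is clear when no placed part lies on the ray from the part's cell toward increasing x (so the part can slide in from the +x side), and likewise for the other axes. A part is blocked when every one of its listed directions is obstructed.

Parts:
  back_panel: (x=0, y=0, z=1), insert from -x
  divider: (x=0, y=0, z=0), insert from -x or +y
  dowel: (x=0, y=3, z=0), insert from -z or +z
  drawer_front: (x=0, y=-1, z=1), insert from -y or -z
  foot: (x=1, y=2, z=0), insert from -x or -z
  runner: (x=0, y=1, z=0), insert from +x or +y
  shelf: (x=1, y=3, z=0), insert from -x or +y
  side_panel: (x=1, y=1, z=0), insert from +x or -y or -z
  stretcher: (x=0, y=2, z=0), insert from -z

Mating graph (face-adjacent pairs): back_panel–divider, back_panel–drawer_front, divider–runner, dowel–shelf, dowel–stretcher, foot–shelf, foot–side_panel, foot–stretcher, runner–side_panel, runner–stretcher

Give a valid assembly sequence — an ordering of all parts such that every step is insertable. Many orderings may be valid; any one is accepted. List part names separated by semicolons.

1. dowel@(0, 3, 0) [-z clear] — {dowel}
2. stretcher@(0, 2, 0) [-z clear] — {dowel, stretcher}
3. shelf@(1, 3, 0) [+y clear] — {dowel, shelf, stretcher}
4. runner@(0, 1, 0) [+x clear] — {dowel, runner, shelf, stretcher}
5. foot@(1, 2, 0) [-z clear] — {dowel, foot, runner, shelf, stretcher}
6. divider@(0, 0, 0) [-x clear] — {divider, dowel, foot, runner, shelf, stretcher}
7. back_panel@(0, 0, 1) [-x clear] — {back_panel, divider, dowel, foot, runner, shelf, stretcher}
8. drawer_front@(0, -1, 1) [-y clear] — {back_panel, divider, dowel, drawer_front, foot, runner, shelf, stretcher}
9. side_panel@(1, 1, 0) [+x clear] — {back_panel, divider, dowel, drawer_front, foot, runner, shelf, side_panel, stretcher}

dowel; stretcher; shelf; runner; foot; divider; back_panel; drawer_front; side_panel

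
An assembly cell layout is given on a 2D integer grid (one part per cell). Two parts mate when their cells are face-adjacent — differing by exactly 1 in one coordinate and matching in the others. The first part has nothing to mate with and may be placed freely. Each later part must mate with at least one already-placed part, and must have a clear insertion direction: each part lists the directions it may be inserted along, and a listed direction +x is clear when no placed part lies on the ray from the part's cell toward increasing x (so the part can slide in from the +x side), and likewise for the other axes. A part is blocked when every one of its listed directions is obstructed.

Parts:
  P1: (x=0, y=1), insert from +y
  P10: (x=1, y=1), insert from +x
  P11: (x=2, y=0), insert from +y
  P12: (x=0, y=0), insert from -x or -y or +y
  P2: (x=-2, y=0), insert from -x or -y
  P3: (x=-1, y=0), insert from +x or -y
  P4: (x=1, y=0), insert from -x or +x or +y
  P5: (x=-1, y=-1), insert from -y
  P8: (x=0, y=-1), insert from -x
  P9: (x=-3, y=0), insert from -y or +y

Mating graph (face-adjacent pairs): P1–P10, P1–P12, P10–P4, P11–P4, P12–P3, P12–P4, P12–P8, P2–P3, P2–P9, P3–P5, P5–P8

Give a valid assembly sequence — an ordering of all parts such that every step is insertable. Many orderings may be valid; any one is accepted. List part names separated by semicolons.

P1; P12; P4; P3; P2; P10; P9; P11; P8; P5

1. P1@(0, 1) [+y clear] — {P1}
2. P12@(0, 0) [-x clear] — {P1, P12}
3. P4@(1, 0) [+x clear] — {P1, P12, P4}
4. P3@(-1, 0) [-y clear] — {P1, P12, P3, P4}
5. P2@(-2, 0) [-x clear] — {P1, P12, P2, P3, P4}
6. P10@(1, 1) [+x clear] — {P1, P10, P12, P2, P3, P4}
7. P9@(-3, 0) [-y clear] — {P1, P10, P12, P2, P3, P4, P9}
8. P11@(2, 0) [+y clear] — {P1, P10, P11, P12, P2, P3, P4, P9}
9. P8@(0, -1) [-x clear] — {P1, P10, P11, P12, P2, P3, P4, P8, P9}
10. P5@(-1, -1) [-y clear] — {P1, P10, P11, P12, P2, P3, P4, P5, P8, P9}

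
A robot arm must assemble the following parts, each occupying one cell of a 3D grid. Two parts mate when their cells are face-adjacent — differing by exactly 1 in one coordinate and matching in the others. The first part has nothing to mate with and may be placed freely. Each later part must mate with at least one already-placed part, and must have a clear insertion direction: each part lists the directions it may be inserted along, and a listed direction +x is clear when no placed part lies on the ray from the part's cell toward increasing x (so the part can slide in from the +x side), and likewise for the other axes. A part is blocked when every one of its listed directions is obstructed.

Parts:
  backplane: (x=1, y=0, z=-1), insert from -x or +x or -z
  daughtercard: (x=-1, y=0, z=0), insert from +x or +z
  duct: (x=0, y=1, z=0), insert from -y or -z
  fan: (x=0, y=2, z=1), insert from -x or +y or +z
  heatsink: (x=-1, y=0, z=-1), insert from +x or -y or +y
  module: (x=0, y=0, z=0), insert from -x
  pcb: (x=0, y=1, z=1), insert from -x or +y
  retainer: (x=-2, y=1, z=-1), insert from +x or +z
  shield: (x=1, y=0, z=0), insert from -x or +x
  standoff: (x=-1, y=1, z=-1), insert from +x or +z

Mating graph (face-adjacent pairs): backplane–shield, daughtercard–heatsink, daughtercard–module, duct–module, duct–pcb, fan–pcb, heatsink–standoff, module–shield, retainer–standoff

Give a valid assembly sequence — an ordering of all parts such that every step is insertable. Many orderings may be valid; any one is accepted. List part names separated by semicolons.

1. fan@(0, 2, 1) [-x clear] — {fan}
2. pcb@(0, 1, 1) [-x clear] — {fan, pcb}
3. duct@(0, 1, 0) [-y clear] — {duct, fan, pcb}
4. module@(0, 0, 0) [-x clear] — {duct, fan, module, pcb}
5. shield@(1, 0, 0) [+x clear] — {duct, fan, module, pcb, shield}
6. backplane@(1, 0, -1) [-x clear] — {backplane, duct, fan, module, pcb, shield}
7. daughtercard@(-1, 0, 0) [+z clear] — {backplane, daughtercard, duct, fan, module, pcb, shield}
8. heatsink@(-1, 0, -1) [-y clear] — {backplane, daughtercard, duct, fan, heatsink, module, pcb, shield}
9. standoff@(-1, 1, -1) [+x clear] — {backplane, daughtercard, duct, fan, heatsink, module, pcb, shield, standoff}
10. retainer@(-2, 1, -1) [+z clear] — {backplane, daughtercard, duct, fan, heatsink, module, pcb, retainer, shield, standoff}

fan; pcb; duct; module; shield; backplane; daughtercard; heatsink; standoff; retainer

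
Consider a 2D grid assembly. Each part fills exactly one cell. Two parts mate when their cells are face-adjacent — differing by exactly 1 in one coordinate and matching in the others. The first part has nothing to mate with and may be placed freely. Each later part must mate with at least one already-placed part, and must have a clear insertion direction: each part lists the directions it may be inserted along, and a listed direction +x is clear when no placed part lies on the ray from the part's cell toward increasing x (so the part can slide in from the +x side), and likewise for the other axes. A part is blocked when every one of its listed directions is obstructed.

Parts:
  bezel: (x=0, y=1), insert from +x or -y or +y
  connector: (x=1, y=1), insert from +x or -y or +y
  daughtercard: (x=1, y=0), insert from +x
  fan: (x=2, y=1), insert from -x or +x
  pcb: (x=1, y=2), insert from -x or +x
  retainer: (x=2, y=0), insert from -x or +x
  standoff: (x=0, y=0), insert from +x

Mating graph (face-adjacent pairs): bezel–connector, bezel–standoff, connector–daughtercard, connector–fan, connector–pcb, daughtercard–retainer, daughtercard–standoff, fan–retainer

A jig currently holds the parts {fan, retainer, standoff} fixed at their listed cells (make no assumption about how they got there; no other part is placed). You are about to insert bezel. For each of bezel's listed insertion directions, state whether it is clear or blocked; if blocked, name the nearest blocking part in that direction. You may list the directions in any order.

+x: nearest on ray is fan@(2, 1) ⇒ blocked
-y: nearest on ray is standoff@(0, 0) ⇒ blocked
+y: ray from bezel(0, 1) has no placed part ⇒ clear

+x: blocked by fan; +y: clear; -y: blocked by standoff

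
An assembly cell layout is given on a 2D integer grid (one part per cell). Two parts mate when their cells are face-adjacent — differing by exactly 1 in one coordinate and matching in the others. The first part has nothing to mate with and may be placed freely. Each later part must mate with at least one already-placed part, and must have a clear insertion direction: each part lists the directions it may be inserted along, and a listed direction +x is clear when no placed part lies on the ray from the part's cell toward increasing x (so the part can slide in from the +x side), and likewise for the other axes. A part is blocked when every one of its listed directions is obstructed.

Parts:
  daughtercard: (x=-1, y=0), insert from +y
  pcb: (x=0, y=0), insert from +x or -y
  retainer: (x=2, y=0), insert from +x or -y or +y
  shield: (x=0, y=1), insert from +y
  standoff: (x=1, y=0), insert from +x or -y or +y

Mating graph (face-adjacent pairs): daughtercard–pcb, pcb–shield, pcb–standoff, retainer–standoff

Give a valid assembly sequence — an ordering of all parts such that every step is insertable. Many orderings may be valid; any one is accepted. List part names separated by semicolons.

1. shield@(0, 1) [+y clear] — {shield}
2. pcb@(0, 0) [+x clear] — {pcb, shield}
3. daughtercard@(-1, 0) [+y clear] — {daughtercard, pcb, shield}
4. standoff@(1, 0) [+x clear] — {daughtercard, pcb, shield, standoff}
5. retainer@(2, 0) [+x clear] — {daughtercard, pcb, retainer, shield, standoff}

shield; pcb; daughtercard; standoff; retainer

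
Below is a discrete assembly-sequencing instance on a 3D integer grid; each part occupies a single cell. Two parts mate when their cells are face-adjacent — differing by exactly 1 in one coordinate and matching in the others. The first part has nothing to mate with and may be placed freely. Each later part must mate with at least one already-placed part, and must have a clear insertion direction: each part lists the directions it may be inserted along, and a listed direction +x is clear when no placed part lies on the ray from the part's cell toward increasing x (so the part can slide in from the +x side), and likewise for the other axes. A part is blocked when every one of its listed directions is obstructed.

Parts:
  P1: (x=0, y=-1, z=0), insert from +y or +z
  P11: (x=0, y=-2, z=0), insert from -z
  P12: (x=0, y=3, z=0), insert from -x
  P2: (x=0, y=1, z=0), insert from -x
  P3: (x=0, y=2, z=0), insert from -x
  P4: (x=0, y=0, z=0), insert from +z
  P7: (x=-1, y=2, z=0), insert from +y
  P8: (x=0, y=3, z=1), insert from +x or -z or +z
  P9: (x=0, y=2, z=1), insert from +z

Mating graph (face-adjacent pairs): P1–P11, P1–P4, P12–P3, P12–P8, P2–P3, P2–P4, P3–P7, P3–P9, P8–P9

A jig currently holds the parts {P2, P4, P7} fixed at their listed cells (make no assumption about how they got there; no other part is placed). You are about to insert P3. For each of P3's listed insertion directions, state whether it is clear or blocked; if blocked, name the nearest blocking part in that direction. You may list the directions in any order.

-x: nearest on ray is P7@(-1, 2, 0) ⇒ blocked

-x: blocked by P7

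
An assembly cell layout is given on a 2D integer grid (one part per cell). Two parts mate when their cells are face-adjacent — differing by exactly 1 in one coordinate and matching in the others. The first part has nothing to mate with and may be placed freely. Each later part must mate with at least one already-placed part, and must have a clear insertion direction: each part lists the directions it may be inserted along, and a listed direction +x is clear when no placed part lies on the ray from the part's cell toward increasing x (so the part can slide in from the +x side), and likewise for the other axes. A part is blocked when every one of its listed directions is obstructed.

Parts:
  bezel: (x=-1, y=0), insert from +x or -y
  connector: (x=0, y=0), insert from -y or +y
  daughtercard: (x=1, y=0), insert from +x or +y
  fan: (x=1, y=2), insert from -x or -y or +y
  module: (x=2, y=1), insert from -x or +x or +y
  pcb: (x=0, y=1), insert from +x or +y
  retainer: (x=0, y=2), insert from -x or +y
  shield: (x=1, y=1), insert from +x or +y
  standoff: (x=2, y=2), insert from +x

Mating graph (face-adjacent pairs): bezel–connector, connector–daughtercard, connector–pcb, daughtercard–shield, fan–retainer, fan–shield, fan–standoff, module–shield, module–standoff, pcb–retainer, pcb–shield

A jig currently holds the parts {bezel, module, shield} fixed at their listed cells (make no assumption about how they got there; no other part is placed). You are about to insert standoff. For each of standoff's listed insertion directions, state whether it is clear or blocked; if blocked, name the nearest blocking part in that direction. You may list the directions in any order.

+x: clear

+x: ray from standoff(2, 2) has no placed part ⇒ clear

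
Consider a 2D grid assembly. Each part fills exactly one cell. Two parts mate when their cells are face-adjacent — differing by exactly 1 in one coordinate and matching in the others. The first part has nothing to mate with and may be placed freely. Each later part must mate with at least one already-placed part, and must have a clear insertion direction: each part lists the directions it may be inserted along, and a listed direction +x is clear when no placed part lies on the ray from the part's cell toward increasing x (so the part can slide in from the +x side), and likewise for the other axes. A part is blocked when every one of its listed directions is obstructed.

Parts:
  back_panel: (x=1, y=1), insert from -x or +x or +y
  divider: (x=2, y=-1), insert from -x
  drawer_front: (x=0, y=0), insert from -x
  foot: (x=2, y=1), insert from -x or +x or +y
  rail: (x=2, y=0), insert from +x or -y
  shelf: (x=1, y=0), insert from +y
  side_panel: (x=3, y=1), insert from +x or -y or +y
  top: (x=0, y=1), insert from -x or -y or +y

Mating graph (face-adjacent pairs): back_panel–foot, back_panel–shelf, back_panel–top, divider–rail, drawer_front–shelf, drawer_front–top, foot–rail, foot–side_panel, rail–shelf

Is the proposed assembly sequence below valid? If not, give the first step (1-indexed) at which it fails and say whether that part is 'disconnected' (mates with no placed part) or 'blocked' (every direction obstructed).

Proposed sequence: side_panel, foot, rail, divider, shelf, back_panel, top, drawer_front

Valid

1. side_panel@(3, 1) [+x clear] — {side_panel}
2. foot@(2, 1) [-x clear] — {foot, side_panel}
3. rail@(2, 0) [+x clear] — {foot, rail, side_panel}
4. divider@(2, -1) [-x clear] — {divider, foot, rail, side_panel}
5. shelf@(1, 0) [+y clear] — {divider, foot, rail, shelf, side_panel}
6. back_panel@(1, 1) [-x clear] — {back_panel, divider, foot, rail, shelf, side_panel}
7. top@(0, 1) [-x clear] — {back_panel, divider, foot, rail, shelf, side_panel, top}
8. drawer_front@(0, 0) [-x clear] — {back_panel, divider, drawer_front, foot, rail, shelf, side_panel, top}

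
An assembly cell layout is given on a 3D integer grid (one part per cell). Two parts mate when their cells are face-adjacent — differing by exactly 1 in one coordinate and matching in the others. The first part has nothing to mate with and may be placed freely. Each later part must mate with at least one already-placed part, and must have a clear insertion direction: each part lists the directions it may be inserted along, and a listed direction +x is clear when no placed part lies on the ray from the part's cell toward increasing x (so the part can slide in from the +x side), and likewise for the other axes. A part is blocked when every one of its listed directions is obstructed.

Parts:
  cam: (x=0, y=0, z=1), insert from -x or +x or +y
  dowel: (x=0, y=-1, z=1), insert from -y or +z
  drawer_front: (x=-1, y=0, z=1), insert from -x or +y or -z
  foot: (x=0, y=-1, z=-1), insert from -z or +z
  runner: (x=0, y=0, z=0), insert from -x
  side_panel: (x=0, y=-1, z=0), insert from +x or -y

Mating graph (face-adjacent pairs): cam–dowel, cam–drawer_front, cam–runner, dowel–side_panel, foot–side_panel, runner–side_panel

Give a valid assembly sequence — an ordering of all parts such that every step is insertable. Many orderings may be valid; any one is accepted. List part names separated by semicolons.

dowel; side_panel; runner; cam; drawer_front; foot

1. dowel@(0, -1, 1) [-y clear] — {dowel}
2. side_panel@(0, -1, 0) [+x clear] — {dowel, side_panel}
3. runner@(0, 0, 0) [-x clear] — {dowel, runner, side_panel}
4. cam@(0, 0, 1) [-x clear] — {cam, dowel, runner, side_panel}
5. drawer_front@(-1, 0, 1) [-x clear] — {cam, dowel, drawer_front, runner, side_panel}
6. foot@(0, -1, -1) [-z clear] — {cam, dowel, drawer_front, foot, runner, side_panel}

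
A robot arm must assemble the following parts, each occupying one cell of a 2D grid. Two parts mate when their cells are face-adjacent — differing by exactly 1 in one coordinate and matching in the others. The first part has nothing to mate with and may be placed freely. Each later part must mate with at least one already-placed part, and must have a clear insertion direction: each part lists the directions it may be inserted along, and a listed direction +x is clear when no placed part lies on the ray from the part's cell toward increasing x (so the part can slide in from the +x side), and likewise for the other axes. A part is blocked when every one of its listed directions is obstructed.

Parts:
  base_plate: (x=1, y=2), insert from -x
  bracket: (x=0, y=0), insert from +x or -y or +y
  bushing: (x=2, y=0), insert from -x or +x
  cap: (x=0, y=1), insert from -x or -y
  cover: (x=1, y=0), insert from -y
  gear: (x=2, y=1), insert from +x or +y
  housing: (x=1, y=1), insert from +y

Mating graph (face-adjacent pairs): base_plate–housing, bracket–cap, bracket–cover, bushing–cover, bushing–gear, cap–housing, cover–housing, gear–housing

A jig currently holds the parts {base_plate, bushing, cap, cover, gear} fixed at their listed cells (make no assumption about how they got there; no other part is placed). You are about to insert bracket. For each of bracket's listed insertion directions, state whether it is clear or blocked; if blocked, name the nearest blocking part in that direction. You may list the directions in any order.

+x: nearest on ray is cover@(1, 0) ⇒ blocked
-y: ray from bracket(0, 0) has no placed part ⇒ clear
+y: nearest on ray is cap@(0, 1) ⇒ blocked

+x: blocked by cover; +y: blocked by cap; -y: clear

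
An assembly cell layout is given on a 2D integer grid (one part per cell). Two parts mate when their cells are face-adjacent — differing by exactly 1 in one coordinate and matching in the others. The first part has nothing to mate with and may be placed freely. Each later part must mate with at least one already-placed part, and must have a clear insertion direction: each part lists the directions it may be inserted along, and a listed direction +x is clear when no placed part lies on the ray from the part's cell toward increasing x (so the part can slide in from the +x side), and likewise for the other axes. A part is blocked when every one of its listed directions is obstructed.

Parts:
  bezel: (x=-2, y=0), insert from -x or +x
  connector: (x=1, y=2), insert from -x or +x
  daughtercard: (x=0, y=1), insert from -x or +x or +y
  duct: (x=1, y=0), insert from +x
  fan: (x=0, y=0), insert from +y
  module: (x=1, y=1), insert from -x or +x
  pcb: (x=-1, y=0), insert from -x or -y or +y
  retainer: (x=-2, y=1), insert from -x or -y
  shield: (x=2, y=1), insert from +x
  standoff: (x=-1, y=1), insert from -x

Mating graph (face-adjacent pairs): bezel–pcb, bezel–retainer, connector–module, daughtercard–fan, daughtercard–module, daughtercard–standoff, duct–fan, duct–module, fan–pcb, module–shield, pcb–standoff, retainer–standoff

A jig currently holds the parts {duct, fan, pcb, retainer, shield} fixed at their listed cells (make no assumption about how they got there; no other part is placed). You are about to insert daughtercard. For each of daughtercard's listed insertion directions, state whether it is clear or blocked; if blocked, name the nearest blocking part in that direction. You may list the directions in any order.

-x: nearest on ray is retainer@(-2, 1) ⇒ blocked
+x: nearest on ray is shield@(2, 1) ⇒ blocked
+y: ray from daughtercard(0, 1) has no placed part ⇒ clear

+x: blocked by shield; +y: clear; -x: blocked by retainer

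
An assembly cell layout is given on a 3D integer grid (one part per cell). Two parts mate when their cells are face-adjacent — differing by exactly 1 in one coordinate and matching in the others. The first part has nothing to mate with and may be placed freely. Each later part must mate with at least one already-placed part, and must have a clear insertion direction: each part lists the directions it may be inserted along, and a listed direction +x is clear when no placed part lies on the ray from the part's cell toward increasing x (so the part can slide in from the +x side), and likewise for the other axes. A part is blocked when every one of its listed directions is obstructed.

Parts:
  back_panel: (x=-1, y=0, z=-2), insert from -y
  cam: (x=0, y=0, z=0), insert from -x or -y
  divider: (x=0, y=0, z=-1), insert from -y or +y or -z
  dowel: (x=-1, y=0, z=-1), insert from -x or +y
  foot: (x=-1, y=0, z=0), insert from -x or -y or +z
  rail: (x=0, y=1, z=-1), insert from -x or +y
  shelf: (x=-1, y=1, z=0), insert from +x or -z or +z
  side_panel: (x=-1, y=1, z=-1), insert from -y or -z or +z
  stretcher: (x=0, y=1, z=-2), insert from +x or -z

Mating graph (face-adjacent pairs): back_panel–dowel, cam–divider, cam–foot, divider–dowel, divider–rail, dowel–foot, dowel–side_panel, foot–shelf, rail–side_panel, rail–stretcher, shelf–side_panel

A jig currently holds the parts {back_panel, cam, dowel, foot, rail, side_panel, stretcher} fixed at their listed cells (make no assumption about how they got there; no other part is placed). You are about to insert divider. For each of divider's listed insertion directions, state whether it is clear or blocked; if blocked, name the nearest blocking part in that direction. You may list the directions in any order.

-y: ray from divider(0, 0, -1) has no placed part ⇒ clear
+y: nearest on ray is rail@(0, 1, -1) ⇒ blocked
-z: ray from divider(0, 0, -1) has no placed part ⇒ clear

+y: blocked by rail; -y: clear; -z: clear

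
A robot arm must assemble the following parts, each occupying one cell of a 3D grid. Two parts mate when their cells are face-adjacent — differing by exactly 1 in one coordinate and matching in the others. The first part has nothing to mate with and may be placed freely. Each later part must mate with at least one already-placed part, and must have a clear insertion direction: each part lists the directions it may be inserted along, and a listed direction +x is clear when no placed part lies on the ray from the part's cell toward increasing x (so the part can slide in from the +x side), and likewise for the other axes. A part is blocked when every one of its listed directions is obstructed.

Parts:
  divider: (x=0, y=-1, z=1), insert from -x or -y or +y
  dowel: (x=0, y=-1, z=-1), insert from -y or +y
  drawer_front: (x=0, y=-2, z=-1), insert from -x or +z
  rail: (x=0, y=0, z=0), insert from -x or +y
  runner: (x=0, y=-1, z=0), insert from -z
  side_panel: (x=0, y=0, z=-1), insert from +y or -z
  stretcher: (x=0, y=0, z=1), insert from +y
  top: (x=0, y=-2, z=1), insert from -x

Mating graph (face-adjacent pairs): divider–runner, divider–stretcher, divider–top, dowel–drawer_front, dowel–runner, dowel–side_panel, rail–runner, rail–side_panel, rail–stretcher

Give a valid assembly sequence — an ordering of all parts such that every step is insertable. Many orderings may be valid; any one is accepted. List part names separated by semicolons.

1. stretcher@(0, 0, 1) [+y clear] — {stretcher}
2. divider@(0, -1, 1) [-x clear] — {divider, stretcher}
3. top@(0, -2, 1) [-x clear] — {divider, stretcher, top}
4. runner@(0, -1, 0) [-z clear] — {divider, runner, stretcher, top}
5. dowel@(0, -1, -1) [-y clear] — {divider, dowel, runner, stretcher, top}
6. drawer_front@(0, -2, -1) [-x clear] — {divider, dowel, drawer_front, runner, stretcher, top}
7. side_panel@(0, 0, -1) [+y clear] — {divider, dowel, drawer_front, runner, side_panel, stretcher, top}
8. rail@(0, 0, 0) [-x clear] — {divider, dowel, drawer_front, rail, runner, side_panel, stretcher, top}

stretcher; divider; top; runner; dowel; drawer_front; side_panel; rail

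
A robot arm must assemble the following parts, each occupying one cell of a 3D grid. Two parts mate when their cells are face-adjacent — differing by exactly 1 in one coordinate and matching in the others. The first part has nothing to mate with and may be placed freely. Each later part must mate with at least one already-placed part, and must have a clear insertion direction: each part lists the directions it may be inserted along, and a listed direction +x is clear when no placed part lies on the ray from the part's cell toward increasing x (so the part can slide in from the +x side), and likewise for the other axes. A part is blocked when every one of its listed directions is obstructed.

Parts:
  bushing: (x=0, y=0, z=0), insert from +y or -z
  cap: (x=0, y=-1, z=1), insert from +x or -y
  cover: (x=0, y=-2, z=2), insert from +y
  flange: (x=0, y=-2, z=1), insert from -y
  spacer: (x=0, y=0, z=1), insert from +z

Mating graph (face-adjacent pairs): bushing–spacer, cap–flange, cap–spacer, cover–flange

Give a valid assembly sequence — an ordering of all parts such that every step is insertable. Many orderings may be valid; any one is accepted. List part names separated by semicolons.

cap; spacer; flange; bushing; cover

1. cap@(0, -1, 1) [+x clear] — {cap}
2. spacer@(0, 0, 1) [+z clear] — {cap, spacer}
3. flange@(0, -2, 1) [-y clear] — {cap, flange, spacer}
4. bushing@(0, 0, 0) [+y clear] — {bushing, cap, flange, spacer}
5. cover@(0, -2, 2) [+y clear] — {bushing, cap, cover, flange, spacer}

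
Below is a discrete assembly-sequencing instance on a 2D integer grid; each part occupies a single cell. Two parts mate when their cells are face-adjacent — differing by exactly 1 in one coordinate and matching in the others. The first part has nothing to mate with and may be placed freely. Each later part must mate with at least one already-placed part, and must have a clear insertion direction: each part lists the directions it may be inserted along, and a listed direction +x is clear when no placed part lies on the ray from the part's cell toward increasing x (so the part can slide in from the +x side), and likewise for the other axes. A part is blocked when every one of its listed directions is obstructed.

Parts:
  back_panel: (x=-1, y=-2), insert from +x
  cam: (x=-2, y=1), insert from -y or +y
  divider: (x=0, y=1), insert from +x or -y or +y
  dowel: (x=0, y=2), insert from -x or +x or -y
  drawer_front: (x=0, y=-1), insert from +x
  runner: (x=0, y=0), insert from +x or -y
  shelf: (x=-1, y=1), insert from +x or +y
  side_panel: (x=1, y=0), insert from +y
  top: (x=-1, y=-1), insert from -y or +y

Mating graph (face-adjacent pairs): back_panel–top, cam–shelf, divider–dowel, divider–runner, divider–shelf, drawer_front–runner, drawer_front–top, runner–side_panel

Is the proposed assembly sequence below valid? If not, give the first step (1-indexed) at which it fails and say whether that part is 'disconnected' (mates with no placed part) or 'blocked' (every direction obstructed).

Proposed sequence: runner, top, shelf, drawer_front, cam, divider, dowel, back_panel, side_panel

Invalid at step 2 (disconnected)

1. runner@(0, 0) [+x clear] — {runner}
2. top@(-1, -1) — no placed neighbour ⇒ disconnected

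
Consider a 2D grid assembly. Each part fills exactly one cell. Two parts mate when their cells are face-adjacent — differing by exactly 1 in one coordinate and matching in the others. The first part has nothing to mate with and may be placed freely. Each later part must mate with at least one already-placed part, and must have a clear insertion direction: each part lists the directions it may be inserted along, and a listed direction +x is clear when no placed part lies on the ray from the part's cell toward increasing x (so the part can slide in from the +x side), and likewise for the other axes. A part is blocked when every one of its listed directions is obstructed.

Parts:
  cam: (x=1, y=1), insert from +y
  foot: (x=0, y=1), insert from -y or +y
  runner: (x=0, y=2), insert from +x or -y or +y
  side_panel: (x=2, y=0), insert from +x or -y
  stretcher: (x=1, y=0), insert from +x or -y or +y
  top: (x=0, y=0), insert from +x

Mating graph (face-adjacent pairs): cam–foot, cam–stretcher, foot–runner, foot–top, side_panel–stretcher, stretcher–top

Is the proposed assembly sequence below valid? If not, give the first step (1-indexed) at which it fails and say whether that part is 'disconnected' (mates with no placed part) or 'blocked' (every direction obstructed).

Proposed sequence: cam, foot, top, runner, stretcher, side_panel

Valid

1. cam@(1, 1) [+y clear] — {cam}
2. foot@(0, 1) [-y clear] — {cam, foot}
3. top@(0, 0) [+x clear] — {cam, foot, top}
4. runner@(0, 2) [+x clear] — {cam, foot, runner, top}
5. stretcher@(1, 0) [+x clear] — {cam, foot, runner, stretcher, top}
6. side_panel@(2, 0) [+x clear] — {cam, foot, runner, side_panel, stretcher, top}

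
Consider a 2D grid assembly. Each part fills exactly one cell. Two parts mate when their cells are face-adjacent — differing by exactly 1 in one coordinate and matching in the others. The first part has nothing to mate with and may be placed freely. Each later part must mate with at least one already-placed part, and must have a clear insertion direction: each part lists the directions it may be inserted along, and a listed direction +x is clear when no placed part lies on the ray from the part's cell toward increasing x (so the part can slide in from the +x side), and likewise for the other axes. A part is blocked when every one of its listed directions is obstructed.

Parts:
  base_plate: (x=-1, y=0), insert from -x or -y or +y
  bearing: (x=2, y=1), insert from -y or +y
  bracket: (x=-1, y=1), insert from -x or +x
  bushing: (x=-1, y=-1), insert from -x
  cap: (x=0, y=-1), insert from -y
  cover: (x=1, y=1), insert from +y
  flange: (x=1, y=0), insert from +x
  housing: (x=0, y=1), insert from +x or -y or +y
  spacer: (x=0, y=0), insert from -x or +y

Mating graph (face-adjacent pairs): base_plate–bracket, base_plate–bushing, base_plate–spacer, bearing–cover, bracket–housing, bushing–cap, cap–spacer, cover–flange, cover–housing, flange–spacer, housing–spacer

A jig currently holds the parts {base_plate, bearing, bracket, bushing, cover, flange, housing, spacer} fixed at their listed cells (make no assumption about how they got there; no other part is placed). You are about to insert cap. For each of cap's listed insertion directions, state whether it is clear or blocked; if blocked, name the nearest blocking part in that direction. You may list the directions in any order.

-y: clear

-y: ray from cap(0, -1) has no placed part ⇒ clear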